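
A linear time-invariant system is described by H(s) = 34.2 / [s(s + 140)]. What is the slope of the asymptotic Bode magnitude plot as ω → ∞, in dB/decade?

With 0 zeros and 2 poles, the high-frequency asymptotic slope is 20 × (0 − 2) = -40 dB/decade.

-40 dB/decade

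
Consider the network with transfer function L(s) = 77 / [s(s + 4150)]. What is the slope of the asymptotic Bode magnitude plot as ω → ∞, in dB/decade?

-40 dB/decade

With 0 zeros and 2 poles, the high-frequency asymptotic slope is 20 × (0 − 2) = -40 dB/decade.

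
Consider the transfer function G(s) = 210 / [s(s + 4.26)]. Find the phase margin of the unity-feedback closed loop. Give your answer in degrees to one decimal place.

Gain crossover: |G(jω)| = 1 at ω ≈ 14.2 rad s⁻¹.
∠G(j14.2) = −90° − arctan(14.2/4.26) ≈ -163.28°
PM = 180° + (-163.28°) = 16.72°

16.7 deg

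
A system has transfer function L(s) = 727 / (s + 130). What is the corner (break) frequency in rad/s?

The single real pole at s = −130 gives a corner at ω = 130 rad/s.

130 rad/s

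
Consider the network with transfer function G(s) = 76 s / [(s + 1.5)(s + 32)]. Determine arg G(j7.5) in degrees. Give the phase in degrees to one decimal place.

-1.9 deg

∠(j7.5) = 90.00°
∠(j7.5 + 1.5) = arctan(7.5/1.5) = 78.69°
∠(j7.5 + 32) = arctan(7.5/32) = 13.19°
∠G(j7.5) = 90.00° − (78.69° + 13.19°) = -1.88°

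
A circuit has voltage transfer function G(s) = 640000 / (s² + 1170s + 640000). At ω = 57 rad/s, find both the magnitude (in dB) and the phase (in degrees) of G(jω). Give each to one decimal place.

|(j57)² + 1170(j57) + 640000| = |6.3675e+05 + j66690| = 6.402e+05
|G(j57)| = 640000 / 6.402e+05 = 0.99963
20 log₁₀(0.99963) = -0.00 dB
∠[(j57)² + 1170(j57) + 640000] = ∠[6.3675e+05 + j66690] = 5.98°
∠G(j57) = −5.98° = -5.98°

|G| = -0.0 dB, ∠G = -6.0 deg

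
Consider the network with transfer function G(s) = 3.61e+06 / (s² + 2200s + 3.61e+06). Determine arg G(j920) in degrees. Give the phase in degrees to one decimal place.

∠[(j920)² + 2200(j920) + 3.61e+06] = ∠[2.7636e+06 + j2.024e+06] = 36.22°
∠G(j920) = −36.22° = -36.22°

-36.2 deg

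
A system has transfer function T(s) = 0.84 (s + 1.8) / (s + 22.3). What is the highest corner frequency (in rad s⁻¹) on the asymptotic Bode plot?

Break frequencies occur at each pole and zero magnitude: 1.8 rad s⁻¹, 22.3 rad s⁻¹.
The highest is 22.3 rad s⁻¹.

22.3 rad s⁻¹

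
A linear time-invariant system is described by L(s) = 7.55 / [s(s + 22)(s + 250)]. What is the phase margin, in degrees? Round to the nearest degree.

Gain crossover: |L(jω)| = 1 at ω ≈ 0.00137 rad s⁻¹.
∠L(j0.00137) = −90° − arctan(0.00137/22) − arctan(0.00137/250) ≈ -90.00°
PM = 180° + (-90.00°) = 90.00°

90 deg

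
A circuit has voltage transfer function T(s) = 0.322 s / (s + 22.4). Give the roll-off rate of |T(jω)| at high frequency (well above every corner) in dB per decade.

With 1 zero and 1 pole, the high-frequency asymptotic slope is 20 × (1 − 1) = 0 dB/decade.

0 dB/decade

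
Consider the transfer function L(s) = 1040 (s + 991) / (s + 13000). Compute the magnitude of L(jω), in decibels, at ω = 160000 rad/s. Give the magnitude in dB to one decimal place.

60.3 dB

|j160000 + 991| = √(160000² + 991²) = 1.6e+05
|j160000 + 13000| = √(160000² + 13000²) = 1.605e+05
|L(j160000)| = 1040 × 1.6e+05 / 1.605e+05 = 1036.6
20 log₁₀(1036.6) = 60.31 dB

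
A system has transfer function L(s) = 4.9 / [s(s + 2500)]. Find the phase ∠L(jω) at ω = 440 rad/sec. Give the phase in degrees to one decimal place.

-100.0°

∠(j440 + 2500) = arctan(440/2500) = 9.98°
∠(j440) = 90.00°
∠L(j440) = − (9.98° + 90.00°) = -99.98°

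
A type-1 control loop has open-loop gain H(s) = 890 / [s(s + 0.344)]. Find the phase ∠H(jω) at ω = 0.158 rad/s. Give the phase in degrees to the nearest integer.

∠(j0.158 + 0.344) = arctan(0.158/0.344) = 24.67°
∠(j0.158) = 90.00°
∠H(j0.158) = − (24.67° + 90.00°) = -114.67°

-115°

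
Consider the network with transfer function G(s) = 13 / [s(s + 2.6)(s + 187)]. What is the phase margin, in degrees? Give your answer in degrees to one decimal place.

89.4°

Gain crossover: |G(jω)| = 1 at ω ≈ 0.0267 rad/sec.
∠G(j0.0267) = −90° − arctan(0.0267/2.6) − arctan(0.0267/187) ≈ -90.60°
PM = 180° + (-90.60°) = 89.40°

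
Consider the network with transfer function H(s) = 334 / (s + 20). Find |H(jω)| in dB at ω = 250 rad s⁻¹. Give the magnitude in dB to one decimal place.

|j250 + 20| = √(250² + 20²) = 250.8
|H(j250)| = 334 / 250.8 = 1.3317
20 log₁₀(1.3317) = 2.49 dB

2.5 dB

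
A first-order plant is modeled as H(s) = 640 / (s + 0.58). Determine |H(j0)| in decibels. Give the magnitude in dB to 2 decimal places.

H(0) = 640 / 0.58 = 1103.4
20 log₁₀(1103.4) = 60.855 dB

60.86 dB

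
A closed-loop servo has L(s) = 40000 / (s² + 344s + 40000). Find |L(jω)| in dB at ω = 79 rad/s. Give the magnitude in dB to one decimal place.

|(j79)² + 344(j79) + 40000| = |33759 + j27176| = 4.334e+04
|L(j79)| = 40000 / 4.334e+04 = 0.92297
20 log₁₀(0.92297) = -0.70 dB

-0.7 dB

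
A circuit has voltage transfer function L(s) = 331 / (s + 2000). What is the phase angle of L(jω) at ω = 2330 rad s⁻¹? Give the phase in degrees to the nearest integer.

∠(j2330 + 2000) = arctan(2330/2000) = 49.36°
∠L(j2330) = −49.36° = -49.36°

-49°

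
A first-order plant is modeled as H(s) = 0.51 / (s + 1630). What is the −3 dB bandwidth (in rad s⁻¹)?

1630 rad s⁻¹

For a single-pole low-pass, the −3 dB point is at the pole: ω = 1630 rad s⁻¹.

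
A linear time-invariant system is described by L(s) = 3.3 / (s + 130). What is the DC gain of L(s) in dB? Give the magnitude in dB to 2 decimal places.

-31.91 dB

L(0) = 3.3 / 130 = 0.025385
20 log₁₀(0.025385) = -31.909 dB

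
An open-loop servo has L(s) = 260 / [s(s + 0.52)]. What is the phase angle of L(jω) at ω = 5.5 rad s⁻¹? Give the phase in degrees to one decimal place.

∠(j5.5 + 0.52) = arctan(5.5/0.52) = 84.60°
∠(j5.5) = 90.00°
∠L(j5.5) = − (84.60° + 90.00°) = -174.60°

-174.6°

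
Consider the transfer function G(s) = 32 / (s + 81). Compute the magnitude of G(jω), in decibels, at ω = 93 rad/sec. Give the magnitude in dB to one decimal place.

-11.7 dB

|j93 + 81| = √(93² + 81²) = 123.3
|G(j93)| = 32 / 123.3 = 0.25947
20 log₁₀(0.25947) = -11.72 dB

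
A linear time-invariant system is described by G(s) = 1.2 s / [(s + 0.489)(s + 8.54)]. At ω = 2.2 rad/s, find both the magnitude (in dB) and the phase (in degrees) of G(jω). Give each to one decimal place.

|G| = -17.5 dB, ∠G = -1.9 deg

|j2.2| = 2.2
|j2.2 + 0.489| = √(2.2² + 0.489²) = 2.254
|j2.2 + 8.54| = √(2.2² + 8.54²) = 8.819
|G(j2.2)| = 1.2 × 2.2 / (2.254 × 8.819) = 0.13283
20 log₁₀(0.13283) = -17.53 dB
∠(j2.2) = 90.00°
∠(j2.2 + 0.489) = arctan(2.2/0.489) = 77.47°
∠(j2.2 + 8.54) = arctan(2.2/8.54) = 14.45°
∠G(j2.2) = 90.00° − (77.47° + 14.45°) = -1.91°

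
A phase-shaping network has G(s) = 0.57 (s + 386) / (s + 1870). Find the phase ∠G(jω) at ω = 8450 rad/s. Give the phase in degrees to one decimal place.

∠(j8450 + 386) = arctan(8450/386) = 87.38°
∠(j8450 + 1870) = arctan(8450/1870) = 77.52°
∠G(j8450) = 87.38° − 77.52° = 9.86°

9.9°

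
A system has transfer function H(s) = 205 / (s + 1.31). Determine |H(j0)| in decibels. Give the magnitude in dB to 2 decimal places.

43.89 dB

H(0) = 205 / 1.31 = 156.49
20 log₁₀(156.49) = 43.890 dB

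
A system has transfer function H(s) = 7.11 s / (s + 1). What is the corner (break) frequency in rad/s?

1 rad/s

The single real pole at s = −1 gives a corner at ω = 1 rad/s.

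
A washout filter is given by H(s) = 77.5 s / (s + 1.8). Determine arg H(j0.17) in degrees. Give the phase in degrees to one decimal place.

84.6°

∠(j0.17) = 90.00°
∠(j0.17 + 1.8) = arctan(0.17/1.8) = 5.40°
∠H(j0.17) = 90.00° − 5.40° = 84.60°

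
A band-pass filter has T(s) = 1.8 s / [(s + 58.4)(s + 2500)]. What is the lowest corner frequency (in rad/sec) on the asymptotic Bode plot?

58.4 rad/sec

Break frequencies occur at each pole and zero magnitude: 58.4 rad/sec, 2500 rad/sec.
The lowest is 58.4 rad/sec.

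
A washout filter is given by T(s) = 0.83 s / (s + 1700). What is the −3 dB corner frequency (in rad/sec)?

For a single-pole high-pass, the −3 dB point is at the pole: ω = 1700 rad/sec.

1700 rad/sec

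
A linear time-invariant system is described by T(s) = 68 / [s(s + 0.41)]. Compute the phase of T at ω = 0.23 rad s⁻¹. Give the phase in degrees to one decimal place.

∠(j0.23 + 0.41) = arctan(0.23/0.41) = 29.29°
∠(j0.23) = 90.00°
∠T(j0.23) = − (29.29° + 90.00°) = -119.29°

-119.3 deg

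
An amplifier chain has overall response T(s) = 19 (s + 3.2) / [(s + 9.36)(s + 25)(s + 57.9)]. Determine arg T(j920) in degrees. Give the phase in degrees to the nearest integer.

∠(j920 + 3.2) = arctan(920/3.2) = 89.80°
∠(j920 + 9.36) = arctan(920/9.36) = 89.42°
∠(j920 + 25) = arctan(920/25) = 88.44°
∠(j920 + 57.9) = arctan(920/57.9) = 86.40°
∠T(j920) = 89.80° − (89.42° + 88.44° + 86.40°) = -174.46°

-174°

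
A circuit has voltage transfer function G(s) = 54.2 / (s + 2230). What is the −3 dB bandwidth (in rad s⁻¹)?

For a single-pole low-pass, the −3 dB point is at the pole: ω = 2230 rad s⁻¹.

2230 rad s⁻¹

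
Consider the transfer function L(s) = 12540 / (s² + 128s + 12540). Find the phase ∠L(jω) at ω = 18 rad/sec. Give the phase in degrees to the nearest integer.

∠[(j18)² + 128(j18) + 12540] = ∠[12216 + j2304] = 10.68°
∠L(j18) = −10.68° = -10.68°

-11°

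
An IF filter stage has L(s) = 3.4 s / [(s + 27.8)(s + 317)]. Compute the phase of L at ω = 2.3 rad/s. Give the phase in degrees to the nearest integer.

85°

∠(j2.3) = 90.00°
∠(j2.3 + 27.8) = arctan(2.3/27.8) = 4.73°
∠(j2.3 + 317) = arctan(2.3/317) = 0.42°
∠L(j2.3) = 90.00° − (4.73° + 0.42°) = 84.85°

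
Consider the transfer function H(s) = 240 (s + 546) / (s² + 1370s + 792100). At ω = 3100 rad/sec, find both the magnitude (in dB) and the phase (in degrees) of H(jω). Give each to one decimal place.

|H| = -22.2 dB, ∠H = -74.3°

|j3100 + 546| = √(3100² + 546²) = 3148
|(j3100)² + 1370(j3100) + 792100| = |-8.8179e+06 + j4.247e+06| = 9.787e+06
|H(j3100)| = 240 × 3148 / 9.787e+06 = 0.077186
20 log₁₀(0.077186) = -22.25 dB
∠(j3100 + 546) = arctan(3100/546) = 80.01°
∠[(j3100)² + 1370(j3100) + 792100] = ∠[-8.8179e+06 + j4.247e+06] = 154.28°
∠H(j3100) = 80.01° − 154.28° = -74.27°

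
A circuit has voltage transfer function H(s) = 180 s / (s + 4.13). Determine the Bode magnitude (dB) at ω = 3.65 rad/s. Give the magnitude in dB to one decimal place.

41.5 dB

|j3.65| = 3.65
|j3.65 + 4.13| = √(3.65² + 4.13²) = 5.512
|H(j3.65)| = 180 × 3.65 / 5.512 = 119.2
20 log₁₀(119.2) = 41.53 dB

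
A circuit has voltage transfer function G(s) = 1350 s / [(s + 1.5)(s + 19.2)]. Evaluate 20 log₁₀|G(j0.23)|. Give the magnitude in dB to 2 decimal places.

|j0.23| = 0.23
|j0.23 + 1.5| = √(0.23² + 1.5²) = 1.518
|j0.23 + 19.2| = √(0.23² + 19.2²) = 19.2
|G(j0.23)| = 1350 × 0.23 / (1.518 × 19.2) = 10.656
20 log₁₀(10.656) = 20.552 dB

20.55 dB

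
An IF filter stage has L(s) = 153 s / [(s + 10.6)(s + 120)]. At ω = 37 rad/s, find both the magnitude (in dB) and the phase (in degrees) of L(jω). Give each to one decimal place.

|L| = 1.4 dB, ∠L = -1.1°

|j37| = 37
|j37 + 10.6| = √(37² + 10.6²) = 38.49
|j37 + 120| = √(37² + 120²) = 125.6
|L(j37)| = 153 × 37 / (38.49 × 125.6) = 1.1713
20 log₁₀(1.1713) = 1.37 dB
∠(j37) = 90.00°
∠(j37 + 10.6) = arctan(37/10.6) = 74.01°
∠(j37 + 120) = arctan(37/120) = 17.14°
∠L(j37) = 90.00° − (74.01° + 17.14°) = -1.15°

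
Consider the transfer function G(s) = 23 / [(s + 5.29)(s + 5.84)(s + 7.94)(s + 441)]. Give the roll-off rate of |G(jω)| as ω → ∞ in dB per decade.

With 0 zeros and 4 poles, the high-frequency asymptotic slope is 20 × (0 − 4) = -80 dB/decade.

-80 dB/decade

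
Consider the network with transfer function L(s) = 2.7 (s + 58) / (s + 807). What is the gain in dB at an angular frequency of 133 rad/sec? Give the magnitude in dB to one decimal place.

-6.4 dB

|j133 + 58| = √(133² + 58²) = 145.1
|j133 + 807| = √(133² + 807²) = 817.9
|L(j133)| = 2.7 × 145.1 / 817.9 = 0.47899
20 log₁₀(0.47899) = -6.39 dB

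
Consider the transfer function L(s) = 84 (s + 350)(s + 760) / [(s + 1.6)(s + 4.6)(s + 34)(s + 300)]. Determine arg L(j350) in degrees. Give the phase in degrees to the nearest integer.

∠(j350 + 350) = arctan(350/350) = 45.00°
∠(j350 + 760) = arctan(350/760) = 24.73°
∠(j350 + 1.6) = arctan(350/1.6) = 89.74°
∠(j350 + 4.6) = arctan(350/4.6) = 89.25°
∠(j350 + 34) = arctan(350/34) = 84.45°
∠(j350 + 300) = arctan(350/300) = 49.40°
∠L(j350) = 45.00° + 24.73° − (89.74° + 89.25° + 84.45° + 49.40°) = -243.11°

-243°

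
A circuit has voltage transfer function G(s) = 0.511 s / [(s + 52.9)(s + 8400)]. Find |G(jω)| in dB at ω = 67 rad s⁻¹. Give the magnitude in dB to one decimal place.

-86.4 dB

|j67| = 67
|j67 + 52.9| = √(67² + 52.9²) = 85.37
|j67 + 8400| = √(67² + 8400²) = 8400
|G(j67)| = 0.511 × 67 / (85.37 × 8400) = 4.7744e-05
20 log₁₀(4.7744e-05) = -86.42 dB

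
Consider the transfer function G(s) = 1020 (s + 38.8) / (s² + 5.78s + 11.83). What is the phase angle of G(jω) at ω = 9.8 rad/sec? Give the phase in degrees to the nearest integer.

∠(j9.8 + 38.8) = arctan(9.8/38.8) = 14.18°
∠[(j9.8)² + 5.78(j9.8) + 11.83] = ∠[-84.21 + j56.644] = 146.07°
∠G(j9.8) = 14.18° − 146.07° = -131.90°

-132 deg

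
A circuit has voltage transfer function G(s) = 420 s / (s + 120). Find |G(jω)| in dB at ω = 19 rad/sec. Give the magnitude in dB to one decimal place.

36.3 dB

|j19| = 19
|j19 + 120| = √(19² + 120²) = 121.5
|G(j19)| = 420 × 19 / 121.5 = 65.682
20 log₁₀(65.682) = 36.35 dB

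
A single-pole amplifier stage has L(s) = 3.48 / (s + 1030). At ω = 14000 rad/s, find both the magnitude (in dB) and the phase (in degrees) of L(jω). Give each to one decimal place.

|L| = -72.1 dB, ∠L = -85.8°

|j14000 + 1030| = √(14000² + 1030²) = 1.404e+04
|L(j14000)| = 3.48 / 1.404e+04 = 0.0002479
20 log₁₀(0.0002479) = -72.11 dB
∠(j14000 + 1030) = arctan(14000/1030) = 85.79°
∠L(j14000) = −85.79° = -85.79°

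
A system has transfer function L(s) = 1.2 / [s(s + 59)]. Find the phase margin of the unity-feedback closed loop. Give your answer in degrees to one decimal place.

Gain crossover: |L(jω)| = 1 at ω ≈ 0.0203 rad/s.
∠L(j0.0203) = −90° − arctan(0.0203/59) ≈ -90.02°
PM = 180° + (-90.02°) = 89.98°

90.0°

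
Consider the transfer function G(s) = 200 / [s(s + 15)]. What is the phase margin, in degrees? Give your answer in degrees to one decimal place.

Gain crossover: |G(jω)| = 1 at ω ≈ 10.8 rad/s.
∠G(j10.8) = −90° − arctan(10.8/15) ≈ -125.79°
PM = 180° + (-125.79°) = 54.21°

54.2°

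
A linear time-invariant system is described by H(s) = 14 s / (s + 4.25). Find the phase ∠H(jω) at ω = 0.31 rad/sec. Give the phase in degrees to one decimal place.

85.8 deg

∠(j0.31) = 90.00°
∠(j0.31 + 4.25) = arctan(0.31/4.25) = 4.17°
∠H(j0.31) = 90.00° − 4.17° = 85.83°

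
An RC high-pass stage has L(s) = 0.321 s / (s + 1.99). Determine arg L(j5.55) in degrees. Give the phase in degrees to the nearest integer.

∠(j5.55) = 90.00°
∠(j5.55 + 1.99) = arctan(5.55/1.99) = 70.27°
∠L(j5.55) = 90.00° − 70.27° = 19.73°

20 deg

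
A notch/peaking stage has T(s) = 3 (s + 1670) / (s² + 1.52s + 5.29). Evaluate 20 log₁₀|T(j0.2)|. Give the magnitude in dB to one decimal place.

|j0.2 + 1670| = √(0.2² + 1670²) = 1670
|(j0.2)² + 1.52(j0.2) + 5.29| = |5.25 + j0.304| = 5.259
|T(j0.2)| = 3 × 1670 / 5.259 = 952.69
20 log₁₀(952.69) = 59.58 dB

59.6 dB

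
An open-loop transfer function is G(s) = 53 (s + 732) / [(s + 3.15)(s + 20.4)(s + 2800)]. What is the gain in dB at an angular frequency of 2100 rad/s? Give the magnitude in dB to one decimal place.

-102.3 dB

|j2100 + 732| = √(2100² + 732²) = 2224
|j2100 + 3.15| = √(2100² + 3.15²) = 2100
|j2100 + 20.4| = √(2100² + 20.4²) = 2100
|j2100 + 2800| = √(2100² + 2800²) = 3500
|G(j2100)| = 53 × 2224 / (2100 × 2100 × 3500) = 7.636e-06
20 log₁₀(7.636e-06) = -102.34 dB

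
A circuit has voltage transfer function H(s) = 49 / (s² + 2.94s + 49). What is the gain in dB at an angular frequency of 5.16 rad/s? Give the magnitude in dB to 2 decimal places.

|(j5.16)² + 2.94(j5.16) + 49| = |22.374 + j15.17| = 27.03
|H(j5.16)| = 49 / 27.03 = 1.8126
20 log₁₀(1.8126) = 5.166 dB

5.17 dB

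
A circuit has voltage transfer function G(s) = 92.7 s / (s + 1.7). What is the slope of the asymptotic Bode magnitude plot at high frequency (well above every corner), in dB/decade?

0 dB/decade

With 1 zero and 1 pole, the high-frequency asymptotic slope is 20 × (1 − 1) = 0 dB/decade.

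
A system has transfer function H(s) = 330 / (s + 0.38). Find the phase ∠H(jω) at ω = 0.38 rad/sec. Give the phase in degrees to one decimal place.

-45.0°

∠(j0.38 + 0.38) = arctan(0.38/0.38) = 45.00°
∠H(j0.38) = −45.00° = -45.00°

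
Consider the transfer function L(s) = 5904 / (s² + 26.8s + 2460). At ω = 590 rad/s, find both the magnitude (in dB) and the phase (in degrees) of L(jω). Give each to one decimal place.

|(j590)² + 26.8(j590) + 2460| = |-3.4564e+05 + j15812| = 3.46e+05
|L(j590)| = 5904 / 3.46e+05 = 0.017064
20 log₁₀(0.017064) = -35.36 dB
∠[(j590)² + 26.8(j590) + 2460] = ∠[-3.4564e+05 + j15812] = 177.38°
∠L(j590) = −177.38° = -177.38°

|L| = -35.4 dB, ∠L = -177.4 deg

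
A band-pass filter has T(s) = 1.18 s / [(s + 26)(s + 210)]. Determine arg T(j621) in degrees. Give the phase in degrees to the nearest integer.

-69°

∠(j621) = 90.00°
∠(j621 + 26) = arctan(621/26) = 87.60°
∠(j621 + 210) = arctan(621/210) = 71.32°
∠T(j621) = 90.00° − (87.60° + 71.32°) = -68.92°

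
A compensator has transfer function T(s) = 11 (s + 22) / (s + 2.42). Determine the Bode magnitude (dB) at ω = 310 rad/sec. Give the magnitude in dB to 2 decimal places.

20.85 dB

|j310 + 22| = √(310² + 22²) = 310.8
|j310 + 2.42| = √(310² + 2.42²) = 310
|T(j310)| = 11 × 310.8 / 310 = 11.027
20 log₁₀(11.027) = 20.849 dB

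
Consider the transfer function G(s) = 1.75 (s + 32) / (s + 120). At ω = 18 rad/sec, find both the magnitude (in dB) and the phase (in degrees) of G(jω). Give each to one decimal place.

|j18 + 32| = √(18² + 32²) = 36.72
|j18 + 120| = √(18² + 120²) = 121.3
|G(j18)| = 1.75 × 36.72 / 121.3 = 0.52951
20 log₁₀(0.52951) = -5.52 dB
∠(j18 + 32) = arctan(18/32) = 29.36°
∠(j18 + 120) = arctan(18/120) = 8.53°
∠G(j18) = 29.36° − 8.53° = 20.83°

|G| = -5.5 dB, ∠G = 20.8 deg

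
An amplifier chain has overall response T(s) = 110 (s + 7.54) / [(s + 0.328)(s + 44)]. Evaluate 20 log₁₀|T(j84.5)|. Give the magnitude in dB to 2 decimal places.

|j84.5 + 7.54| = √(84.5² + 7.54²) = 84.84
|j84.5 + 0.328| = √(84.5² + 0.328²) = 84.5
|j84.5 + 44| = √(84.5² + 44²) = 95.27
|T(j84.5)| = 110 × 84.84 / (84.5 × 95.27) = 1.1592
20 log₁₀(1.1592) = 1.283 dB

1.28 dB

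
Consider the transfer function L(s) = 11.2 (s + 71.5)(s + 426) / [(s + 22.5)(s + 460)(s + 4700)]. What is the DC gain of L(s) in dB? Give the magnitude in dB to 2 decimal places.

-43.08 dB

L(0) = 11.2 × 71.5 × 426 / (22.5 × 460 × 4700) = 0.0070129
20 log₁₀(0.0070129) = -43.082 dB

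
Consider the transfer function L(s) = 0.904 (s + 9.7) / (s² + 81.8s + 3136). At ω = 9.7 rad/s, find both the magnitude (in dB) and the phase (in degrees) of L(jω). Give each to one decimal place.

|j9.7 + 9.7| = √(9.7² + 9.7²) = 13.72
|(j9.7)² + 81.8(j9.7) + 3136| = |3041.9 + j793.46| = 3144
|L(j9.7)| = 0.904 × 13.72 / 3144 = 0.0039447
20 log₁₀(0.0039447) = -48.08 dB
∠(j9.7 + 9.7) = arctan(9.7/9.7) = 45.00°
∠[(j9.7)² + 81.8(j9.7) + 3136] = ∠[3041.9 + j793.46] = 14.62°
∠L(j9.7) = 45.00° − 14.62° = 30.38°

|L| = -48.1 dB, ∠L = 30.4°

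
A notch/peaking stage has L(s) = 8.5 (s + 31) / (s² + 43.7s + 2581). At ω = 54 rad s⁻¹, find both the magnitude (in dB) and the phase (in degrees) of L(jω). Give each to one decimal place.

|L| = -13.1 dB, ∠L = -37.9 deg

|j54 + 31| = √(54² + 31²) = 62.27
|(j54)² + 43.7(j54) + 2581| = |-335 + j2359.8| = 2383
|L(j54)| = 8.5 × 62.27 / 2383 = 0.22205
20 log₁₀(0.22205) = -13.07 dB
∠(j54 + 31) = arctan(54/31) = 60.14°
∠[(j54)² + 43.7(j54) + 2581] = ∠[-335 + j2359.8] = 98.08°
∠L(j54) = 60.14° − 98.08° = -37.94°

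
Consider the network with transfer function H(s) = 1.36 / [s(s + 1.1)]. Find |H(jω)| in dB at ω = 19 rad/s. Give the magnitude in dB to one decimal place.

-48.5 dB

|j19 + 1.1| = √(19² + 1.1²) = 19.03
|j19| = 19
|H(j19)| = 1.36 / (19.03 × 19) = 0.003761
20 log₁₀(0.003761) = -48.49 dB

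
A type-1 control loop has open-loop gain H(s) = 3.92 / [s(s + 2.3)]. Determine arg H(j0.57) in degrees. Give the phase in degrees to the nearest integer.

-104 deg

∠(j0.57 + 2.3) = arctan(0.57/2.3) = 13.92°
∠(j0.57) = 90.00°
∠H(j0.57) = − (13.92° + 90.00°) = -103.92°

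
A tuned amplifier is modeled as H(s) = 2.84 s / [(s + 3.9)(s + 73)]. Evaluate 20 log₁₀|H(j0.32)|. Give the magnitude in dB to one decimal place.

|j0.32| = 0.32
|j0.32 + 3.9| = √(0.32² + 3.9²) = 3.913
|j0.32 + 73| = √(0.32² + 73²) = 73
|H(j0.32)| = 2.84 × 0.32 / (3.913 × 73) = 0.0031814
20 log₁₀(0.0031814) = -49.95 dB

-49.9 dB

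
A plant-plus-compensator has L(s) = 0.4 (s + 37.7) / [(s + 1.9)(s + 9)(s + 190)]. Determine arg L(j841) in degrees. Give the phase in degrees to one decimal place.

∠(j841 + 37.7) = arctan(841/37.7) = 87.43°
∠(j841 + 1.9) = arctan(841/1.9) = 89.87°
∠(j841 + 9) = arctan(841/9) = 89.39°
∠(j841 + 190) = arctan(841/190) = 77.27°
∠L(j841) = 87.43° − (89.87° + 89.39° + 77.27°) = -169.09°

-169.1°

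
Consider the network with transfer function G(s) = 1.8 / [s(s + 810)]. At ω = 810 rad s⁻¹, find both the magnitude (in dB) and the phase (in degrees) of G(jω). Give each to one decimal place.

|j810 + 810| = √(810² + 810²) = 1146
|j810| = 810
|G(j810)| = 1.8 / (1146 × 810) = 1.9399e-06
20 log₁₀(1.9399e-06) = -114.24 dB
∠(j810 + 810) = arctan(810/810) = 45.00°
∠(j810) = 90.00°
∠G(j810) = − (45.00° + 90.00°) = -135.00°

|G| = -114.2 dB, ∠G = -135.0°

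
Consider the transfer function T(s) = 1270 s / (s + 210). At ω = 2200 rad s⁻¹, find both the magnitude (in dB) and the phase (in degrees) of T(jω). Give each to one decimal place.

|T| = 62.0 dB, ∠T = 5.5 deg

|j2200| = 2200
|j2200 + 210| = √(2200² + 210²) = 2210
|T(j2200)| = 1270 × 2200 / 2210 = 1264.3
20 log₁₀(1264.3) = 62.04 dB
∠(j2200) = 90.00°
∠(j2200 + 210) = arctan(2200/210) = 84.55°
∠T(j2200) = 90.00° − 84.55° = 5.45°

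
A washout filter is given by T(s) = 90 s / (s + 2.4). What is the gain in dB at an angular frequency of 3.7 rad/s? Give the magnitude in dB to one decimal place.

|j3.7| = 3.7
|j3.7 + 2.4| = √(3.7² + 2.4²) = 4.41
|T(j3.7)| = 90 × 3.7 / 4.41 = 75.507
20 log₁₀(75.507) = 37.56 dB

37.6 dB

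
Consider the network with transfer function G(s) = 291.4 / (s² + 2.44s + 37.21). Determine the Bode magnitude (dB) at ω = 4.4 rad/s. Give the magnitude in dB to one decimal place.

22.9 dB

|(j4.4)² + 2.44(j4.4) + 37.21| = |17.85 + j10.736| = 20.83
|G(j4.4)| = 291.4 / 20.83 = 13.99
20 log₁₀(13.99) = 22.92 dB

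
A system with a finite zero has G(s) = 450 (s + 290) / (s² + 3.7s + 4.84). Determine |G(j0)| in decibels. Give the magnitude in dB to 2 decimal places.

G(0) = 450 × 290 / 4.84 = 26963
20 log₁₀(26963) = 88.615 dB

88.62 dB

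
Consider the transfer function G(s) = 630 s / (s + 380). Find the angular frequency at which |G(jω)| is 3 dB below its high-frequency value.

For a single-pole high-pass, the −3 dB point is at the pole: ω = 380 rad/sec.

380 rad/sec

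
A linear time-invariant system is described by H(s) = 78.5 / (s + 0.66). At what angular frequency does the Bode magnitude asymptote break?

0.66 rad s⁻¹

The single real pole at s = −0.66 gives a corner at ω = 0.66 rad s⁻¹.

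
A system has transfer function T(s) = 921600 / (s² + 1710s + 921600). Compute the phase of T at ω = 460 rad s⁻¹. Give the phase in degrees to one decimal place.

∠[(j460)² + 1710(j460) + 921600] = ∠[7.1e+05 + j7.866e+05] = 47.93°
∠T(j460) = −47.93° = -47.93°

-47.9°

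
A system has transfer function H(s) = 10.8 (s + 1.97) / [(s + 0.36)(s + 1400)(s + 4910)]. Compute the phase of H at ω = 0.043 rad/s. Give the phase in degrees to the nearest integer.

∠(j0.043 + 1.97) = arctan(0.043/1.97) = 1.25°
∠(j0.043 + 0.36) = arctan(0.043/0.36) = 6.81°
∠(j0.043 + 1400) = arctan(0.043/1400) = 0.00°
∠(j0.043 + 4910) = arctan(0.043/4910) = 0.00°
∠H(j0.043) = 1.25° − (6.81° + 0.00° + 0.00°) = -5.56°

-6 deg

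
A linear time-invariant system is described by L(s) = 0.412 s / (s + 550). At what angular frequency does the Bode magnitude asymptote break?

The single real pole at s = −550 gives a corner at ω = 550 rad s⁻¹.

550 rad s⁻¹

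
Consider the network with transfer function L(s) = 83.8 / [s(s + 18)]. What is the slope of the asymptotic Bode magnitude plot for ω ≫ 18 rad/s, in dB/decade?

With 0 zeros and 2 poles, the high-frequency asymptotic slope is 20 × (0 − 2) = -40 dB/decade.

-40 dB/decade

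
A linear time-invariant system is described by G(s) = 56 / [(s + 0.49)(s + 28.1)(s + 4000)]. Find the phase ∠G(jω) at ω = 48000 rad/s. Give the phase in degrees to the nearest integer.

∠(j48000 + 0.49) = arctan(48000/0.49) = 90.00°
∠(j48000 + 28.1) = arctan(48000/28.1) = 89.97°
∠(j48000 + 4000) = arctan(48000/4000) = 85.24°
∠G(j48000) = − (90.00° + 89.97° + 85.24°) = -265.20°

-265°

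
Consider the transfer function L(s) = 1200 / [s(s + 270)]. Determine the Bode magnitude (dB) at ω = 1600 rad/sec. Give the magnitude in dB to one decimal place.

-66.7 dB

|j1600 + 270| = √(1600² + 270²) = 1623
|j1600| = 1600
|L(j1600)| = 1200 / (1623 × 1600) = 0.00046222
20 log₁₀(0.00046222) = -66.70 dB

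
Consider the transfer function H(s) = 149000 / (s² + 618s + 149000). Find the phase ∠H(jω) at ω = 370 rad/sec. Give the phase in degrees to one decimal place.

-87.0°

∠[(j370)² + 618(j370) + 149000] = ∠[12100 + j2.2866e+05] = 86.97°
∠H(j370) = −86.97° = -86.97°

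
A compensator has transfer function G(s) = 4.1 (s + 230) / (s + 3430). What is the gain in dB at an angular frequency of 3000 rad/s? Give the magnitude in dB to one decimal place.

8.7 dB

|j3000 + 230| = √(3000² + 230²) = 3009
|j3000 + 3430| = √(3000² + 3430²) = 4557
|G(j3000)| = 4.1 × 3009 / 4557 = 2.7072
20 log₁₀(2.7072) = 8.65 dB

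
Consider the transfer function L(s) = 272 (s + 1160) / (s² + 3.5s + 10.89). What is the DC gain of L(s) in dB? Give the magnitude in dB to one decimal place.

L(0) = 272 × 1160 / 10.89 = 28973
20 log₁₀(28973) = 89.24 dB

89.2 dB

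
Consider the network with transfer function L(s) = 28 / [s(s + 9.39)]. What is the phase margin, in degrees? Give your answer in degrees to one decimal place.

73.1 deg

Gain crossover: |L(jω)| = 1 at ω ≈ 2.85 rad s⁻¹.
∠L(j2.85) = −90° − arctan(2.85/9.39) ≈ -106.90°
PM = 180° + (-106.90°) = 73.10°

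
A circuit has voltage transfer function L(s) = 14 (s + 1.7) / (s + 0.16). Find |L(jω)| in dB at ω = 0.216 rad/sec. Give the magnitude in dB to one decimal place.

39.0 dB

|j0.216 + 1.7| = √(0.216² + 1.7²) = 1.714
|j0.216 + 0.16| = √(0.216² + 0.16²) = 0.2688
|L(j0.216)| = 14 × 1.714 / 0.2688 = 89.252
20 log₁₀(89.252) = 39.01 dB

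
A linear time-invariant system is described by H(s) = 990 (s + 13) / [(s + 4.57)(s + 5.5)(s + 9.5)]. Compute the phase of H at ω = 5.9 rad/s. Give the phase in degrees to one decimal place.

∠(j5.9 + 13) = arctan(5.9/13) = 24.41°
∠(j5.9 + 4.57) = arctan(5.9/4.57) = 52.24°
∠(j5.9 + 5.5) = arctan(5.9/5.5) = 47.01°
∠(j5.9 + 9.5) = arctan(5.9/9.5) = 31.84°
∠H(j5.9) = 24.41° − (52.24° + 47.01° + 31.84°) = -106.68°

-106.7°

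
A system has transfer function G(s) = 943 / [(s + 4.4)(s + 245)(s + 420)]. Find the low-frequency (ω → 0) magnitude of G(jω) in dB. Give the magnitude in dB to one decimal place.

G(0) = 943 / (4.4 × 245 × 420) = 0.0020828
20 log₁₀(0.0020828) = -53.63 dB

-53.6 dB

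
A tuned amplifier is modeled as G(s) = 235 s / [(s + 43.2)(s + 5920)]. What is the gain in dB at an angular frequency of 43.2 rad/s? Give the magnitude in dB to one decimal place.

-31.0 dB

|j43.2| = 43.2
|j43.2 + 43.2| = √(43.2² + 43.2²) = 61.09
|j43.2 + 5920| = √(43.2² + 5920²) = 5920
|G(j43.2)| = 235 × 43.2 / (61.09 × 5920) = 0.028069
20 log₁₀(0.028069) = -31.04 dB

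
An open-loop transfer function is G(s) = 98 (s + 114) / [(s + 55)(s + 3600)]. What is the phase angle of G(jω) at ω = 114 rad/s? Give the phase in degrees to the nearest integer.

-21°

∠(j114 + 114) = arctan(114/114) = 45.00°
∠(j114 + 55) = arctan(114/55) = 64.24°
∠(j114 + 3600) = arctan(114/3600) = 1.81°
∠G(j114) = 45.00° − (64.24° + 1.81°) = -21.06°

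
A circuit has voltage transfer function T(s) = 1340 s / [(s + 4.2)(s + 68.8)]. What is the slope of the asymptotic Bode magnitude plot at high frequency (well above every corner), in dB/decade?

-20 dB/decade

With 1 zero and 2 poles, the high-frequency asymptotic slope is 20 × (1 − 2) = -20 dB/decade.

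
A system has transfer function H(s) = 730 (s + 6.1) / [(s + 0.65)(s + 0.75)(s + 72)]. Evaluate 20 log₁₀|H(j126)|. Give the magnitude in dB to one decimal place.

-28.0 dB

|j126 + 6.1| = √(126² + 6.1²) = 126.1
|j126 + 0.65| = √(126² + 0.65²) = 126
|j126 + 0.75| = √(126² + 0.75²) = 126
|j126 + 72| = √(126² + 72²) = 145.1
|H(j126)| = 730 × 126.1 / (126 × 126 × 145.1) = 0.039969
20 log₁₀(0.039969) = -27.97 dB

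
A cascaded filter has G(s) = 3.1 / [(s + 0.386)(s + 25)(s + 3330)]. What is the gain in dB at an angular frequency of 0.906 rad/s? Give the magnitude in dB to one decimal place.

-88.5 dB

|j0.906 + 0.386| = √(0.906² + 0.386²) = 0.9848
|j0.906 + 25| = √(0.906² + 25²) = 25.02
|j0.906 + 3330| = √(0.906² + 3330²) = 3330
|G(j0.906)| = 3.1 / (0.9848 × 25.02 × 3330) = 3.7787e-05
20 log₁₀(3.7787e-05) = -88.45 dB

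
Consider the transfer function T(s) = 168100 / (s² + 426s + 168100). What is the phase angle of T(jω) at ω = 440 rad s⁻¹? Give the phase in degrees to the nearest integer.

-98°

∠[(j440)² + 426(j440) + 168100] = ∠[-25500 + j1.8744e+05] = 97.75°
∠T(j440) = −97.75° = -97.75°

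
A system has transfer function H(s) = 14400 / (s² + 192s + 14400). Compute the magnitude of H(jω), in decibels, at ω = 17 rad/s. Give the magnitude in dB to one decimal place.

|(j17)² + 192(j17) + 14400| = |14111 + j3264| = 1.448e+04
|H(j17)| = 14400 / 1.448e+04 = 0.99423
20 log₁₀(0.99423) = -0.05 dB

-0.1 dB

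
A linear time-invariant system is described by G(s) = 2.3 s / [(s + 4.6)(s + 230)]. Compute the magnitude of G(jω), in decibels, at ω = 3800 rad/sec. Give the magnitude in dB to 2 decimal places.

|j3800| = 3800
|j3800 + 4.6| = √(3800² + 4.6²) = 3800
|j3800 + 230| = √(3800² + 230²) = 3807
|G(j3800)| = 2.3 × 3800 / (3800 × 3807) = 0.00060416
20 log₁₀(0.00060416) = -64.377 dB

-64.38 dB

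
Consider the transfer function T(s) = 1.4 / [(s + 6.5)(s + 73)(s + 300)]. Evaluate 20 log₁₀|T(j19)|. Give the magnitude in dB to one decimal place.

-110.2 dB

|j19 + 6.5| = √(19² + 6.5²) = 20.08
|j19 + 73| = √(19² + 73²) = 75.43
|j19 + 300| = √(19² + 300²) = 300.6
|T(j19)| = 1.4 / (20.08 × 75.43 × 300.6) = 3.0746e-06
20 log₁₀(3.0746e-06) = -110.24 dB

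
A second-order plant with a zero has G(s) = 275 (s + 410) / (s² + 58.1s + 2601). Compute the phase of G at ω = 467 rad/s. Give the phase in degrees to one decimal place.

∠(j467 + 410) = arctan(467/410) = 48.72°
∠[(j467)² + 58.1(j467) + 2601] = ∠[-2.1549e+05 + j27133] = 172.82°
∠G(j467) = 48.72° − 172.82° = -124.10°

-124.1°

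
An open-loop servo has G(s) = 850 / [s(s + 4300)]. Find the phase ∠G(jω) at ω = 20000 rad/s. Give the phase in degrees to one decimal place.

-167.9°

∠(j20000 + 4300) = arctan(20000/4300) = 77.87°
∠(j20000) = 90.00°
∠G(j20000) = − (77.87° + 90.00°) = -167.87°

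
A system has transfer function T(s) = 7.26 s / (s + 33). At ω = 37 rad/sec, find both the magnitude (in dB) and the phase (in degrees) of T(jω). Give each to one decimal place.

|T| = 14.7 dB, ∠T = 41.7 deg

|j37| = 37
|j37 + 33| = √(37² + 33²) = 49.58
|T(j37)| = 7.26 × 37 / 49.58 = 5.4181
20 log₁₀(5.4181) = 14.68 dB
∠(j37) = 90.00°
∠(j37 + 33) = arctan(37/33) = 48.27°
∠T(j37) = 90.00° − 48.27° = 41.73°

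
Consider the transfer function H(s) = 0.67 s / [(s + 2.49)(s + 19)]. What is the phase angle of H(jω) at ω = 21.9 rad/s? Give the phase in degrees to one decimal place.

∠(j21.9) = 90.00°
∠(j21.9 + 2.49) = arctan(21.9/2.49) = 83.51°
∠(j21.9 + 19) = arctan(21.9/19) = 49.06°
∠H(j21.9) = 90.00° − (83.51° + 49.06°) = -42.57°

-42.6 deg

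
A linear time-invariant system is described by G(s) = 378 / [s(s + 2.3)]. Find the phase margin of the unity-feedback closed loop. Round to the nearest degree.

Gain crossover: |G(jω)| = 1 at ω ≈ 19.4 rad s⁻¹.
∠G(j19.4) = −90° − arctan(19.4/2.3) ≈ -173.23°
PM = 180° + (-173.23°) = 6.77°

7°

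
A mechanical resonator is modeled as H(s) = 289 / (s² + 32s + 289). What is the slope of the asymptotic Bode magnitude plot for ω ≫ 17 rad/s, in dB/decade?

With 0 zeros and 2 poles, the high-frequency asymptotic slope is 20 × (0 − 2) = -40 dB/decade.

-40 dB/decade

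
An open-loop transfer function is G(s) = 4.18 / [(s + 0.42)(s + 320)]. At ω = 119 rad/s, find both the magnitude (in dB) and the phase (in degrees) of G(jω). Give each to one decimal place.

|G| = -79.8 dB, ∠G = -110.2°

|j119 + 0.42| = √(119² + 0.42²) = 119
|j119 + 320| = √(119² + 320²) = 341.4
|G(j119)| = 4.18 / (119 × 341.4) = 0.00010288
20 log₁₀(0.00010288) = -79.75 dB
∠(j119 + 0.42) = arctan(119/0.42) = 89.80°
∠(j119 + 320) = arctan(119/320) = 20.40°
∠G(j119) = − (89.80° + 20.40°) = -110.20°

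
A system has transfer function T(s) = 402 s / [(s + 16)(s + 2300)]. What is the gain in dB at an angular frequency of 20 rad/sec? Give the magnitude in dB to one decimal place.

|j20| = 20
|j20 + 16| = √(20² + 16²) = 25.61
|j20 + 2300| = √(20² + 2300²) = 2300
|T(j20)| = 402 × 20 / (25.61 × 2300) = 0.13648
20 log₁₀(0.13648) = -17.30 dB

-17.3 dB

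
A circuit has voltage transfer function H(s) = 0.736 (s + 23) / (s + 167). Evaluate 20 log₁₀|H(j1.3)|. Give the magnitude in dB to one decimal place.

-19.9 dB

|j1.3 + 23| = √(1.3² + 23²) = 23.04
|j1.3 + 167| = √(1.3² + 167²) = 167
|H(j1.3)| = 0.736 × 23.04 / 167 = 0.10152
20 log₁₀(0.10152) = -19.87 dB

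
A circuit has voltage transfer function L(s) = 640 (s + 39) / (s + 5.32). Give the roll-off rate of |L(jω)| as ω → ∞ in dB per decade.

0 dB/decade

With 1 zero and 1 pole, the high-frequency asymptotic slope is 20 × (1 − 1) = 0 dB/decade.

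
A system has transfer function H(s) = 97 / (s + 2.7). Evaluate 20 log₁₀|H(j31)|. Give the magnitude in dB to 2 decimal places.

|j31 + 2.7| = √(31² + 2.7²) = 31.12
|H(j31)| = 97 / 31.12 = 3.1172
20 log₁₀(3.1172) = 9.875 dB

9.88 dB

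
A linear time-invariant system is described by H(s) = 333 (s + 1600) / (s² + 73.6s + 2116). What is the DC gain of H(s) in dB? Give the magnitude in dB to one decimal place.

H(0) = 333 × 1600 / 2116 = 251.8
20 log₁₀(251.8) = 48.02 dB

48.0 dB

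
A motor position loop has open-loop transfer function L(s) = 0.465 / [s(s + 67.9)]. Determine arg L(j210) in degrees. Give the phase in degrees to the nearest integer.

-162°

∠(j210 + 67.9) = arctan(210/67.9) = 72.08°
∠(j210) = 90.00°
∠L(j210) = − (72.08° + 90.00°) = -162.08°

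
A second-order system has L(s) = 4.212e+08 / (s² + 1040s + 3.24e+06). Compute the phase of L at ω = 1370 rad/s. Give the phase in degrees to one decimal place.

-46.3 deg

∠[(j1370)² + 1040(j1370) + 3.24e+06] = ∠[1.3631e+06 + j1.4248e+06] = 46.27°
∠L(j1370) = −46.27° = -46.27°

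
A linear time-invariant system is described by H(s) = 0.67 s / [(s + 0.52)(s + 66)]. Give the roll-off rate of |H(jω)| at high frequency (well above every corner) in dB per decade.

With 1 zero and 2 poles, the high-frequency asymptotic slope is 20 × (1 − 2) = -20 dB/decade.

-20 dB/decade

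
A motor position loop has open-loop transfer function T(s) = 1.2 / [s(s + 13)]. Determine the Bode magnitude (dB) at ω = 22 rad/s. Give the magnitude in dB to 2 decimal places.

-53.41 dB

|j22 + 13| = √(22² + 13²) = 25.55
|j22| = 22
|T(j22)| = 1.2 / (25.55 × 22) = 0.0021345
20 log₁₀(0.0021345) = -53.414 dB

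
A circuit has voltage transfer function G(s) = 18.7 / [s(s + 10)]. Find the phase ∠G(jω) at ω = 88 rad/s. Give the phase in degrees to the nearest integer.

-174°

∠(j88 + 10) = arctan(88/10) = 83.52°
∠(j88) = 90.00°
∠G(j88) = − (83.52° + 90.00°) = -173.52°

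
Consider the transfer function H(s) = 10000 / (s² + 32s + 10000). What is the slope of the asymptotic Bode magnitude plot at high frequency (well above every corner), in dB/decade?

-40 dB/decade

With 0 zeros and 2 poles, the high-frequency asymptotic slope is 20 × (0 − 2) = -40 dB/decade.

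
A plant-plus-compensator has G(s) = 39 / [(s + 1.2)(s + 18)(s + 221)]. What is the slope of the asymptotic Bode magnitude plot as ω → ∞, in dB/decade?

With 0 zeros and 3 poles, the high-frequency asymptotic slope is 20 × (0 − 3) = -60 dB/decade.

-60 dB/decade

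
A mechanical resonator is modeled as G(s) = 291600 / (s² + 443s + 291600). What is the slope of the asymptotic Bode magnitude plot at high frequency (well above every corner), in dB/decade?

-40 dB/decade

With 0 zeros and 2 poles, the high-frequency asymptotic slope is 20 × (0 − 2) = -40 dB/decade.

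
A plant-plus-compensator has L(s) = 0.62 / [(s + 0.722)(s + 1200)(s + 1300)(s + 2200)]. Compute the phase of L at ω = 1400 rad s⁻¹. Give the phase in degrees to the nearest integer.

∠(j1400 + 0.722) = arctan(1400/0.722) = 89.97°
∠(j1400 + 1200) = arctan(1400/1200) = 49.40°
∠(j1400 + 1300) = arctan(1400/1300) = 47.12°
∠(j1400 + 2200) = arctan(1400/2200) = 32.47°
∠L(j1400) = − (89.97° + 49.40° + 47.12° + 32.47°) = -218.96°

-219 deg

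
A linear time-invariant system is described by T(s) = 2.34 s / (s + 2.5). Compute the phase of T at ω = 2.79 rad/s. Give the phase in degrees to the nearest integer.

∠(j2.79) = 90.00°
∠(j2.79 + 2.5) = arctan(2.79/2.5) = 48.14°
∠T(j2.79) = 90.00° − 48.14° = 41.86°

42 deg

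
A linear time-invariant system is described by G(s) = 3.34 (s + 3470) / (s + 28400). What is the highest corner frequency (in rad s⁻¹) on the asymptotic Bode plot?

Break frequencies occur at each pole and zero magnitude: 3470 rad s⁻¹, 28400 rad s⁻¹.
The highest is 28400 rad s⁻¹.

28400 rad s⁻¹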